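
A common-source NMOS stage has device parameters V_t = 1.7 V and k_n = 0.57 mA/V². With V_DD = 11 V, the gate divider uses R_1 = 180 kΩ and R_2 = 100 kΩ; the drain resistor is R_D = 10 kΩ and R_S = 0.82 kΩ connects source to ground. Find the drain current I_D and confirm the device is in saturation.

I_D ≈ 0.75 mA

V_G = V_DD·R_2/(R_1+R_2) = 11×100/280 = 3.93 V.
Assume saturation: I_D = (k_n/2)(V_GS − V_t)² with V_GS = V_G − I_D·R_S = 3.93 − 0.82·I_D.
Substituting gives 0.192·I_D² − 2.04·I_D + 1.42 = 0, with roots I_D = 0.745 or 9.91 mA.
The root I_D = 9.91 mA gives V_GS = -4.2 V ≤ V_t, so take I_D = 0.745 mA.
Then V_GS = 3.32 V and V_DS = V_DD − I_D(R_D+R_S) = 11 − 0.745×10.8 = 2.93 V.
Saturation requires V_DS ≥ V_GS − V_t = 1.62 V; 2.93 ≥ 1.62 ✓.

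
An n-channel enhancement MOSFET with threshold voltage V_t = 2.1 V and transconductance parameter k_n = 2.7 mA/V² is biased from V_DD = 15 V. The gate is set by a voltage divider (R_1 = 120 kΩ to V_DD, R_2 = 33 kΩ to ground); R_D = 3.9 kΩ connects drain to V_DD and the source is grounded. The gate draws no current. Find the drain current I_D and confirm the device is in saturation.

I_D ≈ 1.7 mA

V_G = V_DD·R_2/(R_1+R_2) = 15×33/153 = 3.24 V. With the source grounded, V_GS = V_G = 3.24 V.
Assume saturation: I_D = (k_n/2)(V_GS − V_t)² = (2.7/2)×(3.24 − 2.1)² = 1.35×1.14² = 1.74 mA.
V_DS = V_DD − I_D·R_D = 15 − 1.74×3.9 = 8.21 V.
Saturation requires V_DS ≥ V_GS − V_t = 1.14 V; 8.21 ≥ 1.14 ✓.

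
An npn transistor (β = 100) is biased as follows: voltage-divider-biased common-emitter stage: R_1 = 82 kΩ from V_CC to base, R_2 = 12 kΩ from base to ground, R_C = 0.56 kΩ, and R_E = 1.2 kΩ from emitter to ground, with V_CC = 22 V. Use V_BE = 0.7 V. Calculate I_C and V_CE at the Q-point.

Thevenize the base divider: V_Th = V_CC·R_2/(R_1+R_2) = 22×12/94 = 2.81 V, R_Th = R_1‖R_2 = 10.5 kΩ.
Base-emitter loop: V_Th = I_B·R_Th + V_BE + (β+1)I_B·R_E, so I_B = (2.81 − 0.7) / (10.5 + 101×1.2) = 0.016 mA.
I_C = β·I_B = 100×0.016 = 1.6 mA, and I_E = (β+1)I_B = 1.62 mA.
V_CE = V_CC − I_C·R_C − I_E·R_E = 22 − 1.6×0.56 − 1.62×1.2 = 19.2 V.
V_CE = 19.2 V > 0.2 V confirms active-region operation.

I_C ≈ 1.6 mA, V_CE ≈ 19 V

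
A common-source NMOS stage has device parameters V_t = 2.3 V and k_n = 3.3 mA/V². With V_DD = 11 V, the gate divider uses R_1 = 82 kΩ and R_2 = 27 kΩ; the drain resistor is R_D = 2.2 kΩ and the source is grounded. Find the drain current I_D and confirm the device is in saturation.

V_G = V_DD·R_2/(R_1+R_2) = 11×27/109 = 2.72 V. With the source grounded, V_GS = V_G = 2.72 V.
Assume saturation: I_D = (k_n/2)(V_GS − V_t)² = (3.3/2)×(2.72 − 2.3)² = 1.65×0.425² = 0.298 mA.
V_DS = V_DD − I_D·R_D = 11 − 0.298×2.2 = 10.3 V.
Saturation requires V_DS ≥ V_GS − V_t = 0.425 V; 10.3 ≥ 0.425 ✓.

I_D ≈ 0.3 mA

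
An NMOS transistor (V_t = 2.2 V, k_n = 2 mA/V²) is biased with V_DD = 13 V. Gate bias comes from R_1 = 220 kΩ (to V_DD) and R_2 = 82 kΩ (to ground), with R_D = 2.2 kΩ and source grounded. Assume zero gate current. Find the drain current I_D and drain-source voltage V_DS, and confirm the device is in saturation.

V_G = V_DD·R_2/(R_1+R_2) = 13×82/302 = 3.53 V. With the source grounded, V_GS = V_G = 3.53 V.
Assume saturation: I_D = (k_n/2)(V_GS − V_t)² = (2/2)×(3.53 − 2.2)² = 1×1.33² = 1.77 mA.
V_DS = V_DD − I_D·R_D = 13 − 1.77×2.2 = 9.11 V.
Saturation requires V_DS ≥ V_GS − V_t = 1.33 V; 9.11 ≥ 1.33 ✓.

I_D ≈ 1.8 mA, V_DS ≈ 9.1 V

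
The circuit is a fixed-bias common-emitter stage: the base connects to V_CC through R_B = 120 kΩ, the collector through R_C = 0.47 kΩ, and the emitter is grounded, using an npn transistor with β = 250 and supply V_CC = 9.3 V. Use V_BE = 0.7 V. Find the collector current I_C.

Base loop: V_CC = I_B·R_B + V_BE, so I_B = (9.3 − 0.7)/120 kΩ = 0.0717 mA.
In the active region I_C = β·I_B = 250 × 0.0717 = 17.9 mA.
Collector loop: V_CE = V_CC − I_C·R_C = 9.3 − 17.9×0.47 = 0.879 V.
Since V_CE = 0.879 V > V_CE(sat) ≈ 0.2 V, the transistor is in the active region as assumed.

I_C ≈ 18 mA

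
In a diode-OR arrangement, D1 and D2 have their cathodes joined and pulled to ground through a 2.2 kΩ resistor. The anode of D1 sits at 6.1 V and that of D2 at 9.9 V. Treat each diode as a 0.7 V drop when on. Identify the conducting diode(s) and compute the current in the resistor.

Only D2 conducts; I_R ≈ 4.2 mA

Assume both conduct. Then node N would need to be at both 6.1−0.7 = 5.4 V and 9.9−0.7 = 9.2 V, which is impossible.
Assume only D2 conducts: V_N = 9.9 − 0.7 = 9.2 V, so I_R = 9.2/2.2 = 4.18 mA.
Check D1: its anode-to-cathode voltage is 6.1 − 9.2 = -3.1 V < 0.7 V, so it is off. The assumption is consistent.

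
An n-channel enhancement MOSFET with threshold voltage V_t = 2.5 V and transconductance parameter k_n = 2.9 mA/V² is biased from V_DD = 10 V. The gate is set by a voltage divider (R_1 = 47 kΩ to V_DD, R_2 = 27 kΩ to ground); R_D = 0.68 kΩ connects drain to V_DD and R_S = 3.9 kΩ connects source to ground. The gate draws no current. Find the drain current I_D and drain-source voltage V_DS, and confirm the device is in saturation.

V_G = V_DD·R_2/(R_1+R_2) = 10×27/74 = 3.65 V.
Assume saturation: I_D = (k_n/2)(V_GS − V_t)² with V_GS = V_G − I_D·R_S = 3.65 − 3.9·I_D.
Substituting gives 22.1·I_D² − 14·I_D + 1.91 = 0, with roots I_D = 0.199 or 0.435 mA.
The root I_D = 0.435 mA gives V_GS = 1.95 V ≤ V_t, so take I_D = 0.199 mA.
Then V_GS = 2.87 V and V_DS = V_DD − I_D(R_D+R_S) = 10 − 0.199×4.58 = 9.09 V.
Saturation requires V_DS ≥ V_GS − V_t = 0.371 V; 9.09 ≥ 0.371 ✓.

I_D ≈ 0.2 mA, V_DS ≈ 9.1 V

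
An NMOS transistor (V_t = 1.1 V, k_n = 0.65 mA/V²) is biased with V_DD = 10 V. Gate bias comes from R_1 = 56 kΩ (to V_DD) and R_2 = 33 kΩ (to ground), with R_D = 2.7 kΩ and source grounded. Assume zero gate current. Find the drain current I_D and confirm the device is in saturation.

I_D ≈ 2.2 mA

V_G = V_DD·R_2/(R_1+R_2) = 10×33/89 = 3.71 V. With the source grounded, V_GS = V_G = 3.71 V.
Assume saturation: I_D = (k_n/2)(V_GS − V_t)² = (0.65/2)×(3.71 − 1.1)² = 0.325×2.61² = 2.21 mA.
V_DS = V_DD − I_D·R_D = 10 − 2.21×2.7 = 4.03 V.
Saturation requires V_DS ≥ V_GS − V_t = 2.61 V; 4.03 ≥ 2.61 ✓.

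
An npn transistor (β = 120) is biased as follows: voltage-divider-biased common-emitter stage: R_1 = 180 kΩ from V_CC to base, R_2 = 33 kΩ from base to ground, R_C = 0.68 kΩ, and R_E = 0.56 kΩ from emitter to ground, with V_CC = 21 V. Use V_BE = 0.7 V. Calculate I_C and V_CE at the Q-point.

Thevenize the base divider: V_Th = V_CC·R_2/(R_1+R_2) = 21×33/213 = 3.25 V, R_Th = R_1‖R_2 = 27.9 kΩ.
Base-emitter loop: V_Th = I_B·R_Th + V_BE + (β+1)I_B·R_E, so I_B = (3.25 − 0.7) / (27.9 + 121×0.56) = 0.0267 mA.
I_C = β·I_B = 120×0.0267 = 3.2 mA, and I_E = (β+1)I_B = 3.23 mA.
V_CE = V_CC − I_C·R_C − I_E·R_E = 21 − 3.2×0.68 − 3.23×0.56 = 17 V.
V_CE = 17 V > 0.2 V confirms active-region operation.

I_C ≈ 3.2 mA, V_CE ≈ 17 V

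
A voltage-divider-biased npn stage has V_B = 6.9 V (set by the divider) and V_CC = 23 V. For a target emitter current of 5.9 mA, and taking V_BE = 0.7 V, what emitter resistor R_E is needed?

R_E ≈ 1.1 kΩ

V_E = V_B − V_BE = 6.9 − 0.7 = 6.2 V.
R_E = V_E / I_E = 6.2 / 5.9 = 1.05 kΩ.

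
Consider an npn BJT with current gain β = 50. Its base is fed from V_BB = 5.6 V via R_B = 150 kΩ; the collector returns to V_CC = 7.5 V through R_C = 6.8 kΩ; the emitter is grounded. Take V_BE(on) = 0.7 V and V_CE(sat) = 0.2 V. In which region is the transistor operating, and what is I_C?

saturation; I_C ≈ 1.1 mA

Assume active: I_B = (5.6 − 0.7)/150 = 0.0327 mA, giving I_C = β·I_B = 1.63 mA.
But then V_CE = 7.5 − 1.63×6.8 = -3.61 V < V_CE(sat) = 0.2 V — impossible in the active region.
So the transistor is saturated. With V_CE = 0.2 V, I_C = (V_CC − 0.2)/R_C = 7.3/6.8 = 1.07 mA.
Check: β·I_B = 1.63 mA > I_C = 1.07 mA, confirming saturation.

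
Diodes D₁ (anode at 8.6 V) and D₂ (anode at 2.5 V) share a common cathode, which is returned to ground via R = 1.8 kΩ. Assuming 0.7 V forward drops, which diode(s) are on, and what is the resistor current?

Only D₁ conducts; I_R ≈ 4.4 mA

Assume both conduct. Then node N would need to be at both 8.6−0.7 = 7.9 V and 2.5−0.7 = 1.8 V, which is impossible.
Assume only D₁ conducts: V_N = 8.6 − 0.7 = 7.9 V, so I_R = 7.9/1.8 = 4.39 mA.
Check D₂: its anode-to-cathode voltage is 2.5 − 7.9 = -5.4 V < 0.7 V, so it is off. The assumption is consistent.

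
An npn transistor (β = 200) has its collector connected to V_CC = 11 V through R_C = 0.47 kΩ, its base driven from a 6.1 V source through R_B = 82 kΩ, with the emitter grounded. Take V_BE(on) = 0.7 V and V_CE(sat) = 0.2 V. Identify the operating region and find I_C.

Assume active. Base-emitter loop: I_B = (V_BB − V_BE)/R_B = (6.1 − 0.7)/82 = 0.0659 mA.
I_C = β·I_B = 200×0.0659 = 13.2 mA.
V_CE = V_CC − I_C·R_C = 11 − 13.2×0.47 = 4.81 V > V_CE(sat), so the active-region assumption holds.

active; I_C ≈ 13 mA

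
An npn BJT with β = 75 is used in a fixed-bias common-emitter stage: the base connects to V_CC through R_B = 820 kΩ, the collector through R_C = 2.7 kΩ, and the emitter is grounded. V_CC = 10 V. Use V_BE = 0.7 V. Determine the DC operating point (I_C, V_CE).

I_C ≈ 0.85 mA, V_CE ≈ 7.7 V

Base loop: V_CC = I_B·R_B + V_BE, so I_B = (10 − 0.7)/820 kΩ = 0.0113 mA.
In the active region I_C = β·I_B = 75 × 0.0113 = 0.851 mA.
Collector loop: V_CE = V_CC − I_C·R_C = 10 − 0.851×2.7 = 7.7 V.
Since V_CE = 7.7 V > V_CE(sat) ≈ 0.2 V, the transistor is in the active region as assumed.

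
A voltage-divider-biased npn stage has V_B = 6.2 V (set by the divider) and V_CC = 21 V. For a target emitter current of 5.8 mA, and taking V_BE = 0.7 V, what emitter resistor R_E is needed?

V_E = V_B − V_BE = 6.2 − 0.7 = 5.5 V.
R_E = V_E / I_E = 5.5 / 5.8 = 0.948 kΩ.

R_E ≈ 0.95 kΩ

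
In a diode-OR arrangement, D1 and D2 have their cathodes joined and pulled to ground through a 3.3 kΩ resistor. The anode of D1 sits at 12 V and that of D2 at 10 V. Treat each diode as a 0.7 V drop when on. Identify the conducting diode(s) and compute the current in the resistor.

Assume both conduct. Then node N would need to be at both 12−0.7 = 11.3 V and 10−0.7 = 9.3 V, which is impossible.
Assume only D1 conducts: V_N = 12 − 0.7 = 11.3 V, so I_R = 11.3/3.3 = 3.42 mA.
Check D2: its anode-to-cathode voltage is 10 − 11.3 = -1.3 V < 0.7 V, so it is off. The assumption is consistent.

Only D1 conducts; I_R ≈ 3.4 mA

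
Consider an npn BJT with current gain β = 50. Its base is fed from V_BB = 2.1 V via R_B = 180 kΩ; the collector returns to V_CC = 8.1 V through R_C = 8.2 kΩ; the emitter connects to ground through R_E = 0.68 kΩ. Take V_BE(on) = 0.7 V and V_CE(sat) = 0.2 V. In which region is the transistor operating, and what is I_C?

Assume active. Base-emitter loop: I_B = (V_BB − V_BE)/(R_B + (β+1)R_E) = (2.1 − 0.7)/(180 + 51×0.68) = 0.00652 mA.
I_C = β·I_B = 50×0.00652 = 0.326 mA.
V_CE = V_CC − I_C·R_C − I_E·R_E = 8.1 − 0.326×8.2 − 0.333×0.68 = 5.2 V > V_CE(sat), so the active-region assumption holds.

active; I_C ≈ 0.33 mA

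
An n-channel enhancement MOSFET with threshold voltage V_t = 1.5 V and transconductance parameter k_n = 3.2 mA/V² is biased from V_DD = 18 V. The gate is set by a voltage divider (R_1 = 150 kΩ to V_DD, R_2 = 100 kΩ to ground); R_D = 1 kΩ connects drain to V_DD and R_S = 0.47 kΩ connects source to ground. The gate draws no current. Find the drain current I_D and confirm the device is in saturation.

I_D ≈ 7.5 mA

V_G = V_DD·R_2/(R_1+R_2) = 18×100/250 = 7.2 V.
Assume saturation: I_D = (k_n/2)(V_GS − V_t)² with V_GS = V_G − I_D·R_S = 7.2 − 0.47·I_D.
Substituting gives 0.353·I_D² − 9.57·I_D + 52 = 0, with roots I_D = 7.52 or 19.6 mA.
The root I_D = 19.6 mA gives V_GS = -2 V ≤ V_t, so take I_D = 7.52 mA.
Then V_GS = 3.67 V and V_DS = V_DD − I_D(R_D+R_S) = 18 − 7.52×1.47 = 6.95 V.
Saturation requires V_DS ≥ V_GS − V_t = 2.17 V; 6.95 ≥ 2.17 ✓.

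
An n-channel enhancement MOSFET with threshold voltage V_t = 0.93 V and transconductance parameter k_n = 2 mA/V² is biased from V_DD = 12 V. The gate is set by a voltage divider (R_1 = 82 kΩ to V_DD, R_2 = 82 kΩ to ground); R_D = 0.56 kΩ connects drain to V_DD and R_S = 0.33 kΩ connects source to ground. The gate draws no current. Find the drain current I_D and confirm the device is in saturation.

V_G = V_DD·R_2/(R_1+R_2) = 12×82/164 = 6 V.
Assume saturation: I_D = (k_n/2)(V_GS − V_t)² with V_GS = V_G − I_D·R_S = 6 − 0.33·I_D.
Substituting gives 0.109·I_D² − 4.35·I_D + 25.7 = 0, with roots I_D = 7.22 or 32.7 mA.
The root I_D = 32.7 mA gives V_GS = -4.79 V ≤ V_t, so take I_D = 7.22 mA.
Then V_GS = 3.62 V and V_DS = V_DD − I_D(R_D+R_S) = 12 − 7.22×0.89 = 5.57 V.
Saturation requires V_DS ≥ V_GS − V_t = 2.69 V; 5.57 ≥ 2.69 ✓.

I_D ≈ 7.2 mA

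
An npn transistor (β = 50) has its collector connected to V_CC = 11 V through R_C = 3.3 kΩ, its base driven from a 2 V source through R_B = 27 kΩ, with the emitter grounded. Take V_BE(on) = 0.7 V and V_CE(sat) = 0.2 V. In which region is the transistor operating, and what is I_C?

Assume active. Base-emitter loop: I_B = (V_BB − V_BE)/R_B = (2 − 0.7)/27 = 0.0481 mA.
I_C = β·I_B = 50×0.0481 = 2.41 mA.
V_CE = V_CC − I_C·R_C = 11 − 2.41×3.3 = 3.06 V > V_CE(sat), so the active-region assumption holds.

active; I_C ≈ 2.4 mA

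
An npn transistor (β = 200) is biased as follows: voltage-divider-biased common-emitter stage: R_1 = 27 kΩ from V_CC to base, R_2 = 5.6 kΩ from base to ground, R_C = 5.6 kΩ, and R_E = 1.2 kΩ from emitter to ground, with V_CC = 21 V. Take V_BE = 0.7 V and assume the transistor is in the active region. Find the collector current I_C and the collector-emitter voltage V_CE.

Thevenize the base divider: V_Th = V_CC·R_2/(R_1+R_2) = 21×5.6/32.6 = 3.61 V, R_Th = R_1‖R_2 = 4.64 kΩ.
Base-emitter loop: V_Th = I_B·R_Th + V_BE + (β+1)I_B·R_E, so I_B = (3.61 − 0.7) / (4.64 + 201×1.2) = 0.0118 mA.
I_C = β·I_B = 200×0.0118 = 2.37 mA, and I_E = (β+1)I_B = 2.38 mA.
V_CE = V_CC − I_C·R_C − I_E·R_E = 21 − 2.37×5.6 − 2.38×1.2 = 4.9 V.
V_CE = 4.9 V > 0.2 V confirms active-region operation.

I_C ≈ 2.4 mA, V_CE ≈ 4.9 V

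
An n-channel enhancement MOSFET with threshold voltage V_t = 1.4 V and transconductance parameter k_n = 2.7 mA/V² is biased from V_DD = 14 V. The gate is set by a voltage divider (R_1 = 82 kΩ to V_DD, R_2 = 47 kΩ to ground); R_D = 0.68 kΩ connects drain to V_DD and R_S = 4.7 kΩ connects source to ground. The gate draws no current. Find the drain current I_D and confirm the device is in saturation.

V_G = V_DD·R_2/(R_1+R_2) = 14×47/129 = 5.1 V.
Assume saturation: I_D = (k_n/2)(V_GS − V_t)² with V_GS = V_G − I_D·R_S = 5.1 − 4.7·I_D.
Substituting gives 29.8·I_D² − 48·I_D + 18.5 = 0, with roots I_D = 0.641 or 0.968 mA.
The root I_D = 0.968 mA gives V_GS = 0.553 V ≤ V_t, so take I_D = 0.641 mA.
Then V_GS = 2.09 V and V_DS = V_DD − I_D(R_D+R_S) = 14 − 0.641×5.38 = 10.6 V.
Saturation requires V_DS ≥ V_GS − V_t = 0.689 V; 10.6 ≥ 0.689 ✓.

I_D ≈ 0.64 mA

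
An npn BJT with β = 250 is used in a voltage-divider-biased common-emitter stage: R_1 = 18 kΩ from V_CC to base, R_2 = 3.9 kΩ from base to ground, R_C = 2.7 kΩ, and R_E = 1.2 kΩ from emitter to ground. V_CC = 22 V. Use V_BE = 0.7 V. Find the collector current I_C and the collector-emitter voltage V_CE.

I_C ≈ 2.6 mA, V_CE ≈ 12 V

Thevenize the base divider: V_Th = V_CC·R_2/(R_1+R_2) = 22×3.9/21.9 = 3.92 V, R_Th = R_1‖R_2 = 3.21 kΩ.
Base-emitter loop: V_Th = I_B·R_Th + V_BE + (β+1)I_B·R_E, so I_B = (3.92 − 0.7) / (3.21 + 251×1.2) = 0.0106 mA.
I_C = β·I_B = 250×0.0106 = 2.64 mA, and I_E = (β+1)I_B = 2.65 mA.
V_CE = V_CC − I_C·R_C − I_E·R_E = 22 − 2.64×2.7 − 2.65×1.2 = 11.7 V.
V_CE = 11.7 V > 0.2 V confirms active-region operation.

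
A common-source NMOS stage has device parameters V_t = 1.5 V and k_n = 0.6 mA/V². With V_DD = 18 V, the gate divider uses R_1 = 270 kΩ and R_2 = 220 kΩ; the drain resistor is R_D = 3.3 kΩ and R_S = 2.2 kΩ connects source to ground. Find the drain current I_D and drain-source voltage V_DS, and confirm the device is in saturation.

V_G = V_DD·R_2/(R_1+R_2) = 18×220/490 = 8.08 V.
Assume saturation: I_D = (k_n/2)(V_GS − V_t)² with V_GS = V_G − I_D·R_S = 8.08 − 2.2·I_D.
Substituting gives 1.45·I_D² − 9.69·I_D + 13 = 0, with roots I_D = 1.86 or 4.81 mA.
The root I_D = 4.81 mA gives V_GS = -2.51 V ≤ V_t, so take I_D = 1.86 mA.
Then V_GS = 3.99 V and V_DS = V_DD − I_D(R_D+R_S) = 18 − 1.86×5.5 = 7.77 V.
Saturation requires V_DS ≥ V_GS − V_t = 2.49 V; 7.77 ≥ 2.49 ✓.

I_D ≈ 1.9 mA, V_DS ≈ 7.8 V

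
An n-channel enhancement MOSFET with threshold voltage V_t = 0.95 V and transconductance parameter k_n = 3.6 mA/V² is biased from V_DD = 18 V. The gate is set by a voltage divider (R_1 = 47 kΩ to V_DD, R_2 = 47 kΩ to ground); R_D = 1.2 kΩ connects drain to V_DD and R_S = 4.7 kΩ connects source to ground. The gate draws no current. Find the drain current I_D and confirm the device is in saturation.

I_D ≈ 1.5 mA

V_G = V_DD·R_2/(R_1+R_2) = 18×47/94 = 9 V.
Assume saturation: I_D = (k_n/2)(V_GS − V_t)² with V_GS = V_G − I_D·R_S = 9 − 4.7·I_D.
Substituting gives 39.8·I_D² − 137·I_D + 117 = 0, with roots I_D = 1.52 or 1.93 mA.
The root I_D = 1.93 mA gives V_GS = -0.0864 V ≤ V_t, so take I_D = 1.52 mA.
Then V_GS = 1.87 V and V_DS = V_DD − I_D(R_D+R_S) = 18 − 1.52×5.9 = 9.05 V.
Saturation requires V_DS ≥ V_GS − V_t = 0.918 V; 9.05 ≥ 0.918 ✓.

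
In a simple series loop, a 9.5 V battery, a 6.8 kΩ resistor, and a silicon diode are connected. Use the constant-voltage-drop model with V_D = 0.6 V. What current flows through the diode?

I ≈ 1.3 mA

KVL around the loop: 9.5 = V_D + I·R = 0.6 + I × 6.8 kΩ.
So I = (9.5 − 0.6) / 6.8 kΩ = 8.9 / 6.8 = 1.31 mA.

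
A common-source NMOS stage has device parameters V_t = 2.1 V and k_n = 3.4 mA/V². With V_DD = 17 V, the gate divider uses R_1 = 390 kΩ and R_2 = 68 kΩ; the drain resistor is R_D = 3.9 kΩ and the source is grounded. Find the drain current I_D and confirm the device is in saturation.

I_D ≈ 0.31 mA

V_G = V_DD·R_2/(R_1+R_2) = 17×68/458 = 2.52 V. With the source grounded, V_GS = V_G = 2.52 V.
Assume saturation: I_D = (k_n/2)(V_GS − V_t)² = (3.4/2)×(2.52 − 2.1)² = 1.7×0.424² = 0.306 mA.
V_DS = V_DD − I_D·R_D = 17 − 0.306×3.9 = 15.8 V.
Saturation requires V_DS ≥ V_GS − V_t = 0.424 V; 15.8 ≥ 0.424 ✓.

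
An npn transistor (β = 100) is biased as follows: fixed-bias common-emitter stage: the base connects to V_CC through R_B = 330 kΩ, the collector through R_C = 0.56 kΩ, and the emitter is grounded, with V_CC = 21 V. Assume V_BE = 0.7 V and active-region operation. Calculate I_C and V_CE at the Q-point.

Base loop: V_CC = I_B·R_B + V_BE, so I_B = (21 − 0.7)/330 kΩ = 0.0615 mA.
In the active region I_C = β·I_B = 100 × 0.0615 = 6.15 mA.
Collector loop: V_CE = V_CC − I_C·R_C = 21 − 6.15×0.56 = 17.6 V.
Since V_CE = 17.6 V > V_CE(sat) ≈ 0.2 V, the transistor is in the active region as assumed.

I_C ≈ 6.2 mA, V_CE ≈ 18 V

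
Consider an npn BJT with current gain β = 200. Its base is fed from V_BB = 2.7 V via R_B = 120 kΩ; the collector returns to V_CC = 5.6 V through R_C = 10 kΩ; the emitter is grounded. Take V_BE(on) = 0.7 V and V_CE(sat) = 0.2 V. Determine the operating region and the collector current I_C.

saturation; I_C ≈ 0.54 mA

Assume active: I_B = (2.7 − 0.7)/120 = 0.0167 mA, giving I_C = β·I_B = 3.33 mA.
But then V_CE = 5.6 − 3.33×10 = -27.7 V < V_CE(sat) = 0.2 V — impossible in the active region.
So the transistor is saturated. With V_CE = 0.2 V, I_C = (V_CC − 0.2)/R_C = 5.4/10 = 0.54 mA.
Check: β·I_B = 3.33 mA > I_C = 0.54 mA, confirming saturation.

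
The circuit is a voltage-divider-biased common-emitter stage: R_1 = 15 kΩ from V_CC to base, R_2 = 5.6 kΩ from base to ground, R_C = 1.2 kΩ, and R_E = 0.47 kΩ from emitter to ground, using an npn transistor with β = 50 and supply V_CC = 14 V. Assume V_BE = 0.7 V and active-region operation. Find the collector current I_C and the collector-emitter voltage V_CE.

Thevenize the base divider: V_Th = V_CC·R_2/(R_1+R_2) = 14×5.6/20.6 = 3.81 V, R_Th = R_1‖R_2 = 4.08 kΩ.
Base-emitter loop: V_Th = I_B·R_Th + V_BE + (β+1)I_B·R_E, so I_B = (3.81 − 0.7) / (4.08 + 51×0.47) = 0.111 mA.
I_C = β·I_B = 50×0.111 = 5.54 mA, and I_E = (β+1)I_B = 5.65 mA.
V_CE = V_CC − I_C·R_C − I_E·R_E = 14 − 5.54×1.2 − 5.65×0.47 = 4.7 V.
V_CE = 4.7 V > 0.2 V confirms active-region operation.

I_C ≈ 5.5 mA, V_CE ≈ 4.7 V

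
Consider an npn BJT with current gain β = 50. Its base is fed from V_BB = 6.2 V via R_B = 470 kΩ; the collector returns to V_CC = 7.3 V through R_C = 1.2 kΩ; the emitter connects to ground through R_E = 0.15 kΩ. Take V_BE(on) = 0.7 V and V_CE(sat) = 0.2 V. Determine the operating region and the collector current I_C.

Assume active. Base-emitter loop: I_B = (V_BB − V_BE)/(R_B + (β+1)R_E) = (6.2 − 0.7)/(470 + 51×0.15) = 0.0115 mA.
I_C = β·I_B = 50×0.0115 = 0.576 mA.
V_CE = V_CC − I_C·R_C − I_E·R_E = 7.3 − 0.576×1.2 − 0.587×0.15 = 6.52 V > V_CE(sat), so the active-region assumption holds.

active; I_C ≈ 0.58 mA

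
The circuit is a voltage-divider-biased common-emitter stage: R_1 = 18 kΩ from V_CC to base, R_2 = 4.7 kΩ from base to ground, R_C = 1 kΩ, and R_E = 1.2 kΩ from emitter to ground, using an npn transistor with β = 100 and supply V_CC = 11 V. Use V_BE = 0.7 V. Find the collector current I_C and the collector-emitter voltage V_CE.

Thevenize the base divider: V_Th = V_CC·R_2/(R_1+R_2) = 11×4.7/22.7 = 2.28 V, R_Th = R_1‖R_2 = 3.73 kΩ.
Base-emitter loop: V_Th = I_B·R_Th + V_BE + (β+1)I_B·R_E, so I_B = (2.28 − 0.7) / (3.73 + 101×1.2) = 0.0126 mA.
I_C = β·I_B = 100×0.0126 = 1.26 mA, and I_E = (β+1)I_B = 1.28 mA.
V_CE = V_CC − I_C·R_C − I_E·R_E = 11 − 1.26×1 − 1.28×1.2 = 8.21 V.
V_CE = 8.21 V > 0.2 V confirms active-region operation.

I_C ≈ 1.3 mA, V_CE ≈ 8.2 V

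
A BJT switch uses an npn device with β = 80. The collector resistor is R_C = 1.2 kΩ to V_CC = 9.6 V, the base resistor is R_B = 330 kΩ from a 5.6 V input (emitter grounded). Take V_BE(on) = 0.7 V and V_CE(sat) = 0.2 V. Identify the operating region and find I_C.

active; I_C ≈ 1.2 mA

Assume active. Base-emitter loop: I_B = (V_BB − V_BE)/R_B = (5.6 − 0.7)/330 = 0.0148 mA.
I_C = β·I_B = 80×0.0148 = 1.19 mA.
V_CE = V_CC − I_C·R_C = 9.6 − 1.19×1.2 = 8.17 V > V_CE(sat), so the active-region assumption holds.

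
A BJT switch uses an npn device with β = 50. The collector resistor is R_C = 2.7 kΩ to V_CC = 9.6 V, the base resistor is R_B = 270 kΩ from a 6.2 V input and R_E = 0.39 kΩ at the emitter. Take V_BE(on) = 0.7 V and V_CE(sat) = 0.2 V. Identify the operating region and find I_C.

active; I_C ≈ 0.95 mA

Assume active. Base-emitter loop: I_B = (V_BB − V_BE)/(R_B + (β+1)R_E) = (6.2 − 0.7)/(270 + 51×0.39) = 0.019 mA.
I_C = β·I_B = 50×0.019 = 0.949 mA.
V_CE = V_CC − I_C·R_C − I_E·R_E = 9.6 − 0.949×2.7 − 0.968×0.39 = 6.66 V > V_CE(sat), so the active-region assumption holds.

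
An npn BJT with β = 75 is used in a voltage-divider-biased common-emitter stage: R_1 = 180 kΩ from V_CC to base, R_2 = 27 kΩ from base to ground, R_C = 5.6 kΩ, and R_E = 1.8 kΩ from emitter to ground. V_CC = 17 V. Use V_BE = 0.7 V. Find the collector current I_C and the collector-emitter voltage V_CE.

I_C ≈ 0.71 mA, V_CE ≈ 12 V

Thevenize the base divider: V_Th = V_CC·R_2/(R_1+R_2) = 17×27/207 = 2.22 V, R_Th = R_1‖R_2 = 23.5 kΩ.
Base-emitter loop: V_Th = I_B·R_Th + V_BE + (β+1)I_B·R_E, so I_B = (2.22 − 0.7) / (23.5 + 76×1.8) = 0.00947 mA.
I_C = β·I_B = 75×0.00947 = 0.71 mA, and I_E = (β+1)I_B = 0.72 mA.
V_CE = V_CC − I_C·R_C − I_E·R_E = 17 − 0.71×5.6 − 0.72×1.8 = 11.7 V.
V_CE = 11.7 V > 0.2 V confirms active-region operation.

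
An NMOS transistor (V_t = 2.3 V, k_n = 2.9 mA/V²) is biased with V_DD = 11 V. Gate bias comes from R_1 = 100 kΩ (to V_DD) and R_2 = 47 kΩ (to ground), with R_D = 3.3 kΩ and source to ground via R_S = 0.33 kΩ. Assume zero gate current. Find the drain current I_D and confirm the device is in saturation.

I_D ≈ 1.1 mA

V_G = V_DD·R_2/(R_1+R_2) = 11×47/147 = 3.52 V.
Assume saturation: I_D = (k_n/2)(V_GS − V_t)² with V_GS = V_G − I_D·R_S = 3.52 − 0.33·I_D.
Substituting gives 0.158·I_D² − 2.16·I_D + 2.15 = 0, with roots I_D = 1.08 or 12.6 mA.
The root I_D = 12.6 mA gives V_GS = -0.652 V ≤ V_t, so take I_D = 1.08 mA.
Then V_GS = 3.16 V and V_DS = V_DD − I_D(R_D+R_S) = 11 − 1.08×3.63 = 7.09 V.
Saturation requires V_DS ≥ V_GS − V_t = 0.862 V; 7.09 ≥ 0.862 ✓.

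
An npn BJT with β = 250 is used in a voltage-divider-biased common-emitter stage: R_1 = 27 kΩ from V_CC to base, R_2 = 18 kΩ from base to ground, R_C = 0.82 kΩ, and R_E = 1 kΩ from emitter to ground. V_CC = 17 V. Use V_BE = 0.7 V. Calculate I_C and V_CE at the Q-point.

I_C ≈ 5.8 mA, V_CE ≈ 6.4 V

Thevenize the base divider: V_Th = V_CC·R_2/(R_1+R_2) = 17×18/45 = 6.8 V, R_Th = R_1‖R_2 = 10.8 kΩ.
Base-emitter loop: V_Th = I_B·R_Th + V_BE + (β+1)I_B·R_E, so I_B = (6.8 − 0.7) / (10.8 + 251×1) = 0.0233 mA.
I_C = β·I_B = 250×0.0233 = 5.83 mA, and I_E = (β+1)I_B = 5.85 mA.
V_CE = V_CC − I_C·R_C − I_E·R_E = 17 − 5.83×0.82 − 5.85×1 = 6.38 V.
V_CE = 6.38 V > 0.2 V confirms active-region operation.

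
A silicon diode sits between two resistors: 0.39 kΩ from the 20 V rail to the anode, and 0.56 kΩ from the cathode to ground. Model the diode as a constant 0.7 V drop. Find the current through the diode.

I ≈ 20 mA

The two resistors are in series with the diode, so KVL gives 20 = I·0.39 + 0.7 + I·0.56.
I = (20 − 0.7) / (0.39 + 0.56) kΩ = 19.3 / 0.95 = 20.3 mA.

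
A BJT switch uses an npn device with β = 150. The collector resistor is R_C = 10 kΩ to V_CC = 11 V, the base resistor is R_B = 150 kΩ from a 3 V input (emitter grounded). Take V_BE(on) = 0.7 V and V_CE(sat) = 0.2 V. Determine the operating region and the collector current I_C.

Assume active: I_B = (3 − 0.7)/150 = 0.0153 mA, giving I_C = β·I_B = 2.3 mA.
But then V_CE = 11 − 2.3×10 = -12 V < V_CE(sat) = 0.2 V — impossible in the active region.
So the transistor is saturated. With V_CE = 0.2 V, I_C = (V_CC − 0.2)/R_C = 10.8/10 = 1.08 mA.
Check: β·I_B = 2.3 mA > I_C = 1.08 mA, confirming saturation.

saturation; I_C ≈ 1.1 mA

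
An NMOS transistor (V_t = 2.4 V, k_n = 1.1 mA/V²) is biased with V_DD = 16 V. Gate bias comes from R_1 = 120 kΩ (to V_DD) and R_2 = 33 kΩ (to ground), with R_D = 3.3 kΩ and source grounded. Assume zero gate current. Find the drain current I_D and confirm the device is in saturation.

V_G = V_DD·R_2/(R_1+R_2) = 16×33/153 = 3.45 V. With the source grounded, V_GS = V_G = 3.45 V.
Assume saturation: I_D = (k_n/2)(V_GS − V_t)² = (1.1/2)×(3.45 − 2.4)² = 0.55×1.05² = 0.608 mA.
V_DS = V_DD − I_D·R_D = 16 − 0.608×3.3 = 14 V.
Saturation requires V_DS ≥ V_GS − V_t = 1.05 V; 14 ≥ 1.05 ✓.

I_D ≈ 0.61 mA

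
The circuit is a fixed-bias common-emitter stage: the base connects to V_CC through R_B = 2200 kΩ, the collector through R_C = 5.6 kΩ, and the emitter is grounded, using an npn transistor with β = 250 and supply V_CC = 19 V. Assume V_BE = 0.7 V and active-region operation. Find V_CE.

Base loop: V_CC = I_B·R_B + V_BE, so I_B = (19 − 0.7)/2200 kΩ = 0.00832 mA.
In the active region I_C = β·I_B = 250 × 0.00832 = 2.08 mA.
Collector loop: V_CE = V_CC − I_C·R_C = 19 − 2.08×5.6 = 7.35 V.
Since V_CE = 7.35 V > V_CE(sat) ≈ 0.2 V, the transistor is in the active region as assumed.

V_CE ≈ 7.4 V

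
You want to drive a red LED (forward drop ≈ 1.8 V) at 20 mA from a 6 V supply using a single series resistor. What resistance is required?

The resistor drops V_S − V_D = 6 − 1.8 = 4.2 V at 20 mA.
R = 4.2 V / 20 mA = 0.21 kΩ.

R ≈ 0.21 kΩ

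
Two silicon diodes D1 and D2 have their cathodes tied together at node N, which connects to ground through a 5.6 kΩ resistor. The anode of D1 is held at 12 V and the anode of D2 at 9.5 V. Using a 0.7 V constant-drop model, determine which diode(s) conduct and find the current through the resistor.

Only D1 conducts; I_R ≈ 2 mA

Assume both conduct. Then node N would need to be at both 12−0.7 = 11.3 V and 9.5−0.7 = 8.8 V, which is impossible.
Assume only D1 conducts: V_N = 12 − 0.7 = 11.3 V, so I_R = 11.3/5.6 = 2.02 mA.
Check D2: its anode-to-cathode voltage is 9.5 − 11.3 = -1.8 V < 0.7 V, so it is off. The assumption is consistent.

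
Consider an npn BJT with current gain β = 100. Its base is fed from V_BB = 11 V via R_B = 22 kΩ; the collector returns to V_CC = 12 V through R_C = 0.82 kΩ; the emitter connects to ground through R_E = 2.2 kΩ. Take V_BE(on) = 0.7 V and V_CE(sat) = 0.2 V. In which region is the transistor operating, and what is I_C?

saturation; I_C ≈ 3.9 mA

Assume active: I_B = (11 − 0.7)/(22 + 101×2.2) = 0.0422 mA, I_C = β·I_B = 4.22 mA.
Then V_CE = 12 − 4.22×0.82 − 4.26×2.2 = -0.831 V < 0.2 V — the active assumption fails.
Re-solve with V_CE = 0.2 V. KCL at the emitter: V_E/R_E = (V_BB−0.7−V_E)/R_B + (V_CC−0.2−V_E)/R_C, giving V_E = 8.64 V.
I_C = (V_CC − 0.2 − V_E)/R_C = (11.8 − 8.64)/0.82 = 3.85 mA.
Check: I_B = (10.3 − 8.64)/22 = 0.0754 mA, and β·I_B = 7.54 mA > I_C, confirming saturation.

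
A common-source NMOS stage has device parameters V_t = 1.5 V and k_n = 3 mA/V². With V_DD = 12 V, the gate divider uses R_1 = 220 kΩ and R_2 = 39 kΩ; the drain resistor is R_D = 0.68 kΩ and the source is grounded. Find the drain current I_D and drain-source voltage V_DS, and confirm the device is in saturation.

I_D ≈ 0.14 mA, V_DS ≈ 12 V

V_G = V_DD·R_2/(R_1+R_2) = 12×39/259 = 1.81 V. With the source grounded, V_GS = V_G = 1.81 V.
Assume saturation: I_D = (k_n/2)(V_GS − V_t)² = (3/2)×(1.81 − 1.5)² = 1.5×0.307² = 0.141 mA.
V_DS = V_DD − I_D·R_D = 12 − 0.141×0.68 = 11.9 V.
Saturation requires V_DS ≥ V_GS − V_t = 0.307 V; 11.9 ≥ 0.307 ✓.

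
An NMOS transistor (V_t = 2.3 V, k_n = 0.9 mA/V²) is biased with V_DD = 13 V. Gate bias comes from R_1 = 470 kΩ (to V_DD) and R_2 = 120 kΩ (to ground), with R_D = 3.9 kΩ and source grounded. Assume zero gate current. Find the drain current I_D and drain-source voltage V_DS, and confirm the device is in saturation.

V_G = V_DD·R_2/(R_1+R_2) = 13×120/590 = 2.64 V. With the source grounded, V_GS = V_G = 2.64 V.
Assume saturation: I_D = (k_n/2)(V_GS − V_t)² = (0.9/2)×(2.64 − 2.3)² = 0.45×0.344² = 0.0533 mA.
V_DS = V_DD − I_D·R_D = 13 − 0.0533×3.9 = 12.8 V.
Saturation requires V_DS ≥ V_GS − V_t = 0.344 V; 12.8 ≥ 0.344 ✓.

I_D ≈ 0.053 mA, V_DS ≈ 13 V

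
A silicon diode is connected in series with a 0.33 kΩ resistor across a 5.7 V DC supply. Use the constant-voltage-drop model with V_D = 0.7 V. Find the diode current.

I ≈ 15 mA

KVL around the loop: 5.7 = V_D + I·R = 0.7 + I × 0.33 kΩ.
So I = (5.7 − 0.7) / 0.33 kΩ = 5 / 0.33 = 15.2 mA.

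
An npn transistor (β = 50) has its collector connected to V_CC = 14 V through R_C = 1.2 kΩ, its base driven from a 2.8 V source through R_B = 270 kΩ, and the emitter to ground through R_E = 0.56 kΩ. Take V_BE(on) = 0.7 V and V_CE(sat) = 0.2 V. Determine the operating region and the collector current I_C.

Assume active. Base-emitter loop: I_B = (V_BB − V_BE)/(R_B + (β+1)R_E) = (2.8 − 0.7)/(270 + 51×0.56) = 0.00703 mA.
I_C = β·I_B = 50×0.00703 = 0.352 mA.
V_CE = V_CC − I_C·R_C − I_E·R_E = 14 − 0.352×1.2 − 0.359×0.56 = 13.4 V > V_CE(sat), so the active-region assumption holds.

active; I_C ≈ 0.35 mA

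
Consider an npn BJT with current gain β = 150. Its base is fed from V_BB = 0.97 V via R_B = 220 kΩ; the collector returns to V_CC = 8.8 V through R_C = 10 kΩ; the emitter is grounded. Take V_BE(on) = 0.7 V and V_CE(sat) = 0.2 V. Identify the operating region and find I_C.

Assume active. Base-emitter loop: I_B = (V_BB − V_BE)/R_B = (0.97 − 0.7)/220 = 0.00123 mA.
I_C = β·I_B = 150×0.00123 = 0.184 mA.
V_CE = V_CC − I_C·R_C = 8.8 − 0.184×10 = 6.96 V > V_CE(sat), so the active-region assumption holds.

active; I_C ≈ 0.18 mA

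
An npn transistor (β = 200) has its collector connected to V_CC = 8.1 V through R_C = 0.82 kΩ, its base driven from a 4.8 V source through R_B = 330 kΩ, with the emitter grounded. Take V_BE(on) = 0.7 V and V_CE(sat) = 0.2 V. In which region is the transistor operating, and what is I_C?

active; I_C ≈ 2.5 mA

Assume active. Base-emitter loop: I_B = (V_BB − V_BE)/R_B = (4.8 − 0.7)/330 = 0.0124 mA.
I_C = β·I_B = 200×0.0124 = 2.48 mA.
V_CE = V_CC − I_C·R_C = 8.1 − 2.48×0.82 = 6.06 V > V_CE(sat), so the active-region assumption holds.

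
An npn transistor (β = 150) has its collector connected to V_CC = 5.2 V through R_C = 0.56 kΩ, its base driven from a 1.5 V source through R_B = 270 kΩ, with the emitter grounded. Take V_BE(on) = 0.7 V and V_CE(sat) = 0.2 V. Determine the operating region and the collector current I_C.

Assume active. Base-emitter loop: I_B = (V_BB − V_BE)/R_B = (1.5 − 0.7)/270 = 0.00296 mA.
I_C = β·I_B = 150×0.00296 = 0.444 mA.
V_CE = V_CC − I_C·R_C = 5.2 − 0.444×0.56 = 4.95 V > V_CE(sat), so the active-region assumption holds.

active; I_C ≈ 0.44 mA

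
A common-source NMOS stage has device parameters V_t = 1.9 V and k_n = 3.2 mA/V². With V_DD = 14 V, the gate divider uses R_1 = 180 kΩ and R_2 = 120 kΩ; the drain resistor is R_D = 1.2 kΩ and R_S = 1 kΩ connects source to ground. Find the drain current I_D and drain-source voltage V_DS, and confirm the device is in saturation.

V_G = V_DD·R_2/(R_1+R_2) = 14×120/300 = 5.6 V.
Assume saturation: I_D = (k_n/2)(V_GS − V_t)² with V_GS = V_G − I_D·R_S = 5.6 − 1·I_D.
Substituting gives 1.6·I_D² − 12.8·I_D + 21.9 = 0, with roots I_D = 2.46 or 5.56 mA.
The root I_D = 5.56 mA gives V_GS = 0.035 V ≤ V_t, so take I_D = 2.46 mA.
Then V_GS = 3.14 V and V_DS = V_DD − I_D(R_D+R_S) = 14 − 2.46×2.2 = 8.59 V.
Saturation requires V_DS ≥ V_GS − V_t = 1.24 V; 8.59 ≥ 1.24 ✓.

I_D ≈ 2.5 mA, V_DS ≈ 8.6 V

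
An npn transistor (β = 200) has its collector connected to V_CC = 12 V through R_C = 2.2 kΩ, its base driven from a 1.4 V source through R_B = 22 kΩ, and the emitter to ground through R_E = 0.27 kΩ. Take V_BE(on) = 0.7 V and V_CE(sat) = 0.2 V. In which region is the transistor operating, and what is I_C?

active; I_C ≈ 1.8 mA

Assume active. Base-emitter loop: I_B = (V_BB − V_BE)/(R_B + (β+1)R_E) = (1.4 − 0.7)/(22 + 201×0.27) = 0.00918 mA.
I_C = β·I_B = 200×0.00918 = 1.84 mA.
V_CE = V_CC − I_C·R_C − I_E·R_E = 12 − 1.84×2.2 − 1.84×0.27 = 7.46 V > V_CE(sat), so the active-region assumption holds.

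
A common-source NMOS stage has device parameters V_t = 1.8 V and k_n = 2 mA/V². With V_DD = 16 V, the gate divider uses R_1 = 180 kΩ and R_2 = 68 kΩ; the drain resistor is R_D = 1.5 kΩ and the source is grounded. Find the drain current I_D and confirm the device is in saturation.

I_D ≈ 6.7 mA

V_G = V_DD·R_2/(R_1+R_2) = 16×68/248 = 4.39 V. With the source grounded, V_GS = V_G = 4.39 V.
Assume saturation: I_D = (k_n/2)(V_GS − V_t)² = (2/2)×(4.39 − 1.8)² = 1×2.59² = 6.69 mA.
V_DS = V_DD − I_D·R_D = 16 − 6.69×1.5 = 5.96 V.
Saturation requires V_DS ≥ V_GS − V_t = 2.59 V; 5.96 ≥ 2.59 ✓.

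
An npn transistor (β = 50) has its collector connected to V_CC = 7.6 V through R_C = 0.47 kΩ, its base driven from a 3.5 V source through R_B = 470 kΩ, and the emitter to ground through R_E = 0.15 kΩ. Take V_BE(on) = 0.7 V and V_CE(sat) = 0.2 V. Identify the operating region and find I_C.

active; I_C ≈ 0.29 mA

Assume active. Base-emitter loop: I_B = (V_BB − V_BE)/(R_B + (β+1)R_E) = (3.5 − 0.7)/(470 + 51×0.15) = 0.00586 mA.
I_C = β·I_B = 50×0.00586 = 0.293 mA.
V_CE = V_CC − I_C·R_C − I_E·R_E = 7.6 − 0.293×0.47 − 0.299×0.15 = 7.42 V > V_CE(sat), so the active-region assumption holds.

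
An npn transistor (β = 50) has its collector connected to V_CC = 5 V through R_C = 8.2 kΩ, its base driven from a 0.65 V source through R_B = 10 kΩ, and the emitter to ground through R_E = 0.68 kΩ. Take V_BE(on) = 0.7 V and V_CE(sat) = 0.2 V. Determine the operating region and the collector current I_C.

cutoff; I_C ≈ 0

V_BB = 0.65 V ≤ V_BE(on) = 0.7 V, so the base-emitter junction is not forward biased.
The transistor is in cutoff: I_B = I_C = 0.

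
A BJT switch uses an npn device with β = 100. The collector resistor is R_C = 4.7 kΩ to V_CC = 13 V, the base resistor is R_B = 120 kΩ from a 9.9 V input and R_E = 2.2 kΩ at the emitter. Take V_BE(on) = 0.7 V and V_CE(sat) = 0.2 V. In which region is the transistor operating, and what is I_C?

Assume active: I_B = (9.9 − 0.7)/(120 + 101×2.2) = 0.0269 mA, I_C = β·I_B = 2.69 mA.
Then V_CE = 13 − 2.69×4.7 − 2.72×2.2 = -5.61 V < 0.2 V — the active assumption fails.
Re-solve with V_CE = 0.2 V. KCL at the emitter: V_E/R_E = (V_BB−0.7−V_E)/R_B + (V_CC−0.2−V_E)/R_C, giving V_E = 4.14 V.
I_C = (V_CC − 0.2 − V_E)/R_C = (12.8 − 4.14)/4.7 = 1.84 mA.
Check: I_B = (9.2 − 4.14)/120 = 0.0421 mA, and β·I_B = 4.21 mA > I_C, confirming saturation.

saturation; I_C ≈ 1.8 mA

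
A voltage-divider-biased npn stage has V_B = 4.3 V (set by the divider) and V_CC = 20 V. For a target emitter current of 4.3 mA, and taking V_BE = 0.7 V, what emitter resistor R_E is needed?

R_E ≈ 0.84 kΩ

V_E = V_B − V_BE = 4.3 − 0.7 = 3.6 V.
R_E = V_E / I_E = 3.6 / 4.3 = 0.837 kΩ.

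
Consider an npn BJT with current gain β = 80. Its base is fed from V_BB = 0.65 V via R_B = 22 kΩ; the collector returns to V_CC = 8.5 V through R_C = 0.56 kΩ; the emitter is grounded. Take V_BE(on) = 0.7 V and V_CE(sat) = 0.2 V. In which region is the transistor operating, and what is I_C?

V_BB = 0.65 V ≤ V_BE(on) = 0.7 V, so the base-emitter junction is not forward biased.
The transistor is in cutoff: I_B = I_C = 0.

cutoff; I_C ≈ 0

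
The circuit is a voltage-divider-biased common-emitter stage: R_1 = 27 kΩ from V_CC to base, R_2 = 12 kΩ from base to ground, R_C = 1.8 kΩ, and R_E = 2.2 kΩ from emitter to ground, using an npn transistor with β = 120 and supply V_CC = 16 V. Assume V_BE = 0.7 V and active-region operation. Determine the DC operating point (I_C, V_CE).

Thevenize the base divider: V_Th = V_CC·R_2/(R_1+R_2) = 16×12/39 = 4.92 V, R_Th = R_1‖R_2 = 8.31 kΩ.
Base-emitter loop: V_Th = I_B·R_Th + V_BE + (β+1)I_B·R_E, so I_B = (4.92 − 0.7) / (8.31 + 121×2.2) = 0.0154 mA.
I_C = β·I_B = 120×0.0154 = 1.85 mA, and I_E = (β+1)I_B = 1.86 mA.
V_CE = V_CC − I_C·R_C − I_E·R_E = 16 − 1.85×1.8 − 1.86×2.2 = 8.58 V.
V_CE = 8.58 V > 0.2 V confirms active-region operation.

I_C ≈ 1.8 mA, V_CE ≈ 8.6 V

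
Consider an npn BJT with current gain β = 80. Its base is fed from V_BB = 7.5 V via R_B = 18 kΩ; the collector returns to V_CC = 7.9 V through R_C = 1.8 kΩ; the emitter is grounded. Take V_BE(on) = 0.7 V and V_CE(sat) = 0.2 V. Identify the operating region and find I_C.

Assume active: I_B = (7.5 − 0.7)/18 = 0.378 mA, giving I_C = β·I_B = 30.2 mA.
But then V_CE = 7.9 − 30.2×1.8 = -46.5 V < V_CE(sat) = 0.2 V — impossible in the active region.
So the transistor is saturated. With V_CE = 0.2 V, I_C = (V_CC − 0.2)/R_C = 7.7/1.8 = 4.28 mA.
Check: β·I_B = 30.2 mA > I_C = 4.28 mA, confirming saturation.

saturation; I_C ≈ 4.3 mA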